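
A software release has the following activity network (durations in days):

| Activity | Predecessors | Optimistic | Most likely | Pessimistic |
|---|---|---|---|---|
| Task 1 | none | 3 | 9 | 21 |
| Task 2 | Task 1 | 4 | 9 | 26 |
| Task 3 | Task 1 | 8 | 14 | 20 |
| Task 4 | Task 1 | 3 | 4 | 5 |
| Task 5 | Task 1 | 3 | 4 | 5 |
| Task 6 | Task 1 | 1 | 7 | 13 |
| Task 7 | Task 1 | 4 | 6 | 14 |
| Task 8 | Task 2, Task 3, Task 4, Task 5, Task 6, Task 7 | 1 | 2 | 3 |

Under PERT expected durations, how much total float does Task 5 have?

te_Task 1 = (3 + 4·9 + 21)/6 = 60/6 = 10
te_Task 2 = (4 + 4·9 + 26)/6 = 66/6 = 11
te_Task 3 = (8 + 4·14 + 20)/6 = 84/6 = 14
te_Task 4 = (3 + 4·4 + 5)/6 = 24/6 = 4
te_Task 5 = (3 + 4·4 + 5)/6 = 24/6 = 4
te_Task 6 = (1 + 4·7 + 13)/6 = 42/6 = 7
te_Task 7 = (4 + 4·6 + 14)/6 = 42/6 = 7
te_Task 8 = (1 + 4·2 + 3)/6 = 12/6 = 2

Forward pass:
ES_Task 1 = 0; EF_Task 1 = 10
ES_Task 2 = 10; EF_Task 2 = 10+11 = 21
ES_Task 3 = 10; EF_Task 3 = 10+14 = 24
ES_Task 4 = 10; EF_Task 4 = 10+4 = 14
ES_Task 5 = 10; EF_Task 5 = 10+4 = 14
ES_Task 6 = 10; EF_Task 6 = 10+7 = 17
ES_Task 7 = 10; EF_Task 7 = 10+7 = 17
ES_Task 8 = max(EF_Task 2=21, EF_Task 3=24, EF_Task 4=14, EF_Task 5=14, EF_Task 6=17, EF_Task 7=17) = 24; EF_Task 8 = 24+2 = 26
Expected project duration μ = 26 days. Critical path: Task 1 → Task 3 → Task 8.

Backward pass:
LF_Task 8 = 26; LS_Task 8 = 26−2 = 24
LF_Task 7 = LS_Task 8 = 24; LS_Task 7 = 24−7 = 17
LF_Task 6 = LS_Task 8 = 24; LS_Task 6 = 24−7 = 17
LF_Task 5 = LS_Task 8 = 24; LS_Task 5 = 24−4 = 20
LF_Task 4 = LS_Task 8 = 24; LS_Task 4 = 24−4 = 20
LF_Task 3 = LS_Task 8 = 24; LS_Task 3 = 24−14 = 10
LF_Task 2 = LS_Task 8 = 24; LS_Task 2 = 24−11 = 13
LF_Task 1 = min(LS_Task 2=13, LS_Task 3=10, LS_Task 4=20, LS_Task 5=20, LS_Task 6=17, LS_Task 7=17) = 10; LS_Task 1 = 10−10 = 0
Slack_Task 5 = LS_Task 5 − ES_Task 5 = 20 − 10 = 10

10 days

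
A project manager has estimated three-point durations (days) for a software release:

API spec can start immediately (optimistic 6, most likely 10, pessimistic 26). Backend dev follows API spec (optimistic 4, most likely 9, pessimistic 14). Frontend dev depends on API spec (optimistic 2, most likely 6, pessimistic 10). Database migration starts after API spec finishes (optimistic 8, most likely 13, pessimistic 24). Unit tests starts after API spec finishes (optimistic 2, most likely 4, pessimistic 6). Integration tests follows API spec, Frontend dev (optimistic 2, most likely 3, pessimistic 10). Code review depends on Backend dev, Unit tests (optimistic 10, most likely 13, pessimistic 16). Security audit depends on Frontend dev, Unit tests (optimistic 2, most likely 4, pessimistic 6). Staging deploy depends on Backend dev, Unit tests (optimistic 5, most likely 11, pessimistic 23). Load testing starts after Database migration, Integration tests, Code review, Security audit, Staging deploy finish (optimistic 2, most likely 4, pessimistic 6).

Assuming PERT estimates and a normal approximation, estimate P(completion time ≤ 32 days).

0.063

te_API spec = (6 + 4·10 + 26)/6 = 72/6 = 12; σ²_API spec = ((26−6)/6)² = 11.111
te_Backend dev = (4 + 4·9 + 14)/6 = 54/6 = 9; σ²_Backend dev = ((14−4)/6)² = 2.778
te_Frontend dev = (2 + 4·6 + 10)/6 = 36/6 = 6; σ²_Frontend dev = ((10−2)/6)² = 1.778
te_Database migration = (8 + 4·13 + 24)/6 = 84/6 = 14; σ²_Database migration = ((24−8)/6)² = 7.111
te_Unit tests = (2 + 4·4 + 6)/6 = 24/6 = 4; σ²_Unit tests = ((6−2)/6)² = 0.444
te_Integration tests = (2 + 4·3 + 10)/6 = 24/6 = 4; σ²_Integration tests = ((10−2)/6)² = 1.778
te_Code review = (10 + 4·13 + 16)/6 = 78/6 = 13; σ²_Code review = ((16−10)/6)² = 1.000
te_Security audit = (2 + 4·4 + 6)/6 = 24/6 = 4; σ²_Security audit = ((6−2)/6)² = 0.444
te_Staging deploy = (5 + 4·11 + 23)/6 = 72/6 = 12; σ²_Staging deploy = ((23−5)/6)² = 9.000
te_Load testing = (2 + 4·4 + 6)/6 = 24/6 = 4; σ²_Load testing = ((6−2)/6)² = 0.444

Forward pass:
ES_API spec = 0; EF_API spec = 12
ES_Backend dev = 12; EF_Backend dev = 12+9 = 21
ES_Frontend dev = 12; EF_Frontend dev = 12+6 = 18
ES_Database migration = 12; EF_Database migration = 12+14 = 26
ES_Unit tests = 12; EF_Unit tests = 12+4 = 16
ES_Integration tests = max(EF_API spec=12, EF_Frontend dev=18) = 18; EF_Integration tests = 18+4 = 22
ES_Code review = max(EF_Backend dev=21, EF_Unit tests=16) = 21; EF_Code review = 21+13 = 34
ES_Security audit = max(EF_Frontend dev=18, EF_Unit tests=16) = 18; EF_Security audit = 18+4 = 22
ES_Staging deploy = max(EF_Backend dev=21, EF_Unit tests=16) = 21; EF_Staging deploy = 21+12 = 33
ES_Load testing = max(EF_Database migration=26, EF_Integration tests=22, EF_Code review=34, EF_Security audit=22, EF_Staging deploy=33) = 34; EF_Load testing = 34+4 = 38
Expected project duration μ = 38 days. Critical path: API spec → Backend dev → Code review → Load testing.

Variance along critical path = 11.111 + 2.778 + 1.000 + 0.444 = 15.333; σ = √15.333 = 3.916 days.
Z = (32 − 38) / 3.916 = -1.532
P(T ≤ 32) = Φ(-1.532) ≈ 0.063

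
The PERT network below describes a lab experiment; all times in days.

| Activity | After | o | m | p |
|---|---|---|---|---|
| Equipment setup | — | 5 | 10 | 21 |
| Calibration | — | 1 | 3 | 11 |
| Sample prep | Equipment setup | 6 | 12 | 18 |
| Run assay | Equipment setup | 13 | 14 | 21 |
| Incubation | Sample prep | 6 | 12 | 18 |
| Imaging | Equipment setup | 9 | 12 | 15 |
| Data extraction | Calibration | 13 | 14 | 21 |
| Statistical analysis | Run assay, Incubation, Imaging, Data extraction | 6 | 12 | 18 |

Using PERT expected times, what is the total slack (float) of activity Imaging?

12 days

te_Equipment setup = (5 + 4·10 + 21)/6 = 66/6 = 11
te_Calibration = (1 + 4·3 + 11)/6 = 24/6 = 4
te_Sample prep = (6 + 4·12 + 18)/6 = 72/6 = 12
te_Run assay = (13 + 4·14 + 21)/6 = 90/6 = 15
te_Incubation = (6 + 4·12 + 18)/6 = 72/6 = 12
te_Imaging = (9 + 4·12 + 15)/6 = 72/6 = 12
te_Data extraction = (13 + 4·14 + 21)/6 = 90/6 = 15
te_Statistical analysis = (6 + 4·12 + 18)/6 = 72/6 = 12

Forward pass:
ES_Equipment setup = 0; EF_Equipment setup = 11
ES_Calibration = 0; EF_Calibration = 4
ES_Sample prep = 11; EF_Sample prep = 11+12 = 23
ES_Run assay = 11; EF_Run assay = 11+15 = 26
ES_Incubation = 23; EF_Incubation = 23+12 = 35
ES_Imaging = 11; EF_Imaging = 11+12 = 23
ES_Data extraction = 4; EF_Data extraction = 4+15 = 19
ES_Statistical analysis = max(EF_Run assay=26, EF_Incubation=35, EF_Imaging=23, EF_Data extraction=19) = 35; EF_Statistical analysis = 35+12 = 47
Expected project duration μ = 47 days. Critical path: Equipment setup → Sample prep → Incubation → Statistical analysis.

Backward pass:
LF_Statistical analysis = 47; LS_Statistical analysis = 47−12 = 35
LF_Data extraction = LS_Statistical analysis = 35; LS_Data extraction = 35−15 = 20
LF_Imaging = LS_Statistical analysis = 35; LS_Imaging = 35−12 = 23
LF_Incubation = LS_Statistical analysis = 35; LS_Incubation = 35−12 = 23
LF_Run assay = LS_Statistical analysis = 35; LS_Run assay = 35−15 = 20
LF_Sample prep = LS_Incubation = 23; LS_Sample prep = 23−12 = 11
LF_Calibration = LS_Data extraction = 20; LS_Calibration = 20−4 = 16
LF_Equipment setup = min(LS_Sample prep=11, LS_Run assay=20, LS_Imaging=23) = 11; LS_Equipment setup = 11−11 = 0
Slack_Imaging = LS_Imaging − ES_Imaging = 23 − 11 = 12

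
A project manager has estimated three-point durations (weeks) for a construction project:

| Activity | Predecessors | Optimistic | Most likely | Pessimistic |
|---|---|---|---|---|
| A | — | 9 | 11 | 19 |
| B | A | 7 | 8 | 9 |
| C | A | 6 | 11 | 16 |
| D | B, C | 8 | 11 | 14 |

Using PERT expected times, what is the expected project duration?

34 weeks

te_A = (9 + 4·11 + 19)/6 = 72/6 = 12
te_B = (7 + 4·8 + 9)/6 = 48/6 = 8
te_C = (6 + 4·11 + 16)/6 = 66/6 = 11
te_D = (8 + 4·11 + 14)/6 = 66/6 = 11

Forward pass:
ES_A = 0; EF_A = 12
ES_B = 12; EF_B = 12+8 = 20
ES_C = 12; EF_C = 12+11 = 23
ES_D = max(EF_B=20, EF_C=23) = 23; EF_D = 23+11 = 34
Expected project duration μ = 34 weeks. Critical path: A → C → D.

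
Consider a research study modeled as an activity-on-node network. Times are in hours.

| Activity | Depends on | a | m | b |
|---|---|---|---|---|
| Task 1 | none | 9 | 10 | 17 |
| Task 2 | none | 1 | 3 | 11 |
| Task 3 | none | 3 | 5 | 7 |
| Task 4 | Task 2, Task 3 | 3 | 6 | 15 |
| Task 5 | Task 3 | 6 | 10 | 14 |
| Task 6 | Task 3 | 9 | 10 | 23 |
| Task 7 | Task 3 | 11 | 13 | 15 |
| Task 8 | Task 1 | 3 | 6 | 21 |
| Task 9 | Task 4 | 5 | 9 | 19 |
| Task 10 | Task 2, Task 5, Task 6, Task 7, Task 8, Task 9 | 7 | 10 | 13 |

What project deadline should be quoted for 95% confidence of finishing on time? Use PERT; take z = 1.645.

37.4 hours

te_Task 1 = (9 + 4·10 + 17)/6 = 66/6 = 11; σ²_Task 1 = ((17−9)/6)² = 1.778
te_Task 2 = (1 + 4·3 + 11)/6 = 24/6 = 4; σ²_Task 2 = ((11−1)/6)² = 2.778
te_Task 3 = (3 + 4·5 + 7)/6 = 30/6 = 5; σ²_Task 3 = ((7−3)/6)² = 0.444
te_Task 4 = (3 + 4·6 + 15)/6 = 42/6 = 7; σ²_Task 4 = ((15−3)/6)² = 4.000
te_Task 5 = (6 + 4·10 + 14)/6 = 60/6 = 10; σ²_Task 5 = ((14−6)/6)² = 1.778
te_Task 6 = (9 + 4·10 + 23)/6 = 72/6 = 12; σ²_Task 6 = ((23−9)/6)² = 5.444
te_Task 7 = (11 + 4·13 + 15)/6 = 78/6 = 13; σ²_Task 7 = ((15−11)/6)² = 0.444
te_Task 8 = (3 + 4·6 + 21)/6 = 48/6 = 8; σ²_Task 8 = ((21−3)/6)² = 9.000
te_Task 9 = (5 + 4·9 + 19)/6 = 60/6 = 10; σ²_Task 9 = ((19−5)/6)² = 5.444
te_Task 10 = (7 + 4·10 + 13)/6 = 60/6 = 10; σ²_Task 10 = ((13−7)/6)² = 1.000

Forward pass:
ES_Task 1 = 0; EF_Task 1 = 11
ES_Task 2 = 0; EF_Task 2 = 4
ES_Task 3 = 0; EF_Task 3 = 5
ES_Task 4 = max(EF_Task 2=4, EF_Task 3=5) = 5; EF_Task 4 = 5+7 = 12
ES_Task 5 = 5; EF_Task 5 = 5+10 = 15
ES_Task 6 = 5; EF_Task 6 = 5+12 = 17
ES_Task 7 = 5; EF_Task 7 = 5+13 = 18
ES_Task 8 = 11; EF_Task 8 = 11+8 = 19
ES_Task 9 = 12; EF_Task 9 = 12+10 = 22
ES_Task 10 = max(EF_Task 2=4, EF_Task 5=15, EF_Task 6=17, EF_Task 7=18, EF_Task 8=19, EF_Task 9=22) = 22; EF_Task 10 = 22+10 = 32
Expected project duration μ = 32 hours. Critical path: Task 3 → Task 4 → Task 9 → Task 10.

Variance along critical path = 0.444 + 4.000 + 5.444 + 1.000 = 10.889; σ = 3.300 hours.
D = μ + z·σ = 32 + 1.645·3.300 = 37.4 hours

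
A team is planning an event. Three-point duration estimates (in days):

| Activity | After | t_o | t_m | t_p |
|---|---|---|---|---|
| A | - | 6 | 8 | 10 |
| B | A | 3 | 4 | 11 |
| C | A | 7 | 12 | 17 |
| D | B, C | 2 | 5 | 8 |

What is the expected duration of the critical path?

te_A = (6 + 4·8 + 10)/6 = 48/6 = 8
te_B = (3 + 4·4 + 11)/6 = 30/6 = 5
te_C = (7 + 4·12 + 17)/6 = 72/6 = 12
te_D = (2 + 4·5 + 8)/6 = 30/6 = 5

Forward pass:
ES_A = 0; EF_A = 8
ES_B = 8; EF_B = 8+5 = 13
ES_C = 8; EF_C = 8+12 = 20
ES_D = max(EF_B=13, EF_C=20) = 20; EF_D = 20+5 = 25
Expected project duration μ = 25 days. Critical path: A → C → D.

25 days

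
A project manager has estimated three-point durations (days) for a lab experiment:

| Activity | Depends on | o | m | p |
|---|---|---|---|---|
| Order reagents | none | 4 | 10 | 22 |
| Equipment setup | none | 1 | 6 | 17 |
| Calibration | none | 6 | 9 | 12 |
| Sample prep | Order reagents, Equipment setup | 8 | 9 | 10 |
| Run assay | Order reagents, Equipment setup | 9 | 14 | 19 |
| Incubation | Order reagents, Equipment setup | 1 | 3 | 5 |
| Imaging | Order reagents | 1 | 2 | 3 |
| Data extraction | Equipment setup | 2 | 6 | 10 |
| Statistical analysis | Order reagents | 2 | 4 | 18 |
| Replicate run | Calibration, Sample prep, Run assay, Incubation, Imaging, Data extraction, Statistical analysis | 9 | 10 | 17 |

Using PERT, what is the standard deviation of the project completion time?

3.68 days

te_Order reagents = (4 + 4·10 + 22)/6 = 66/6 = 11; σ²_Order reagents = ((22−4)/6)² = 9.000
te_Equipment setup = (1 + 4·6 + 17)/6 = 42/6 = 7; σ²_Equipment setup = ((17−1)/6)² = 7.111
te_Calibration = (6 + 4·9 + 12)/6 = 54/6 = 9; σ²_Calibration = ((12−6)/6)² = 1.000
te_Sample prep = (8 + 4·9 + 10)/6 = 54/6 = 9; σ²_Sample prep = ((10−8)/6)² = 0.111
te_Run assay = (9 + 4·14 + 19)/6 = 84/6 = 14; σ²_Run assay = ((19−9)/6)² = 2.778
te_Incubation = (1 + 4·3 + 5)/6 = 18/6 = 3; σ²_Incubation = ((5−1)/6)² = 0.444
te_Imaging = (1 + 4·2 + 3)/6 = 12/6 = 2; σ²_Imaging = ((3−1)/6)² = 0.111
te_Data extraction = (2 + 4·6 + 10)/6 = 36/6 = 6; σ²_Data extraction = ((10−2)/6)² = 1.778
te_Statistical analysis = (2 + 4·4 + 18)/6 = 36/6 = 6; σ²_Statistical analysis = ((18−2)/6)² = 7.111
te_Replicate run = (9 + 4·10 + 17)/6 = 66/6 = 11; σ²_Replicate run = ((17−9)/6)² = 1.778

Forward pass:
ES_Order reagents = 0; EF_Order reagents = 11
ES_Equipment setup = 0; EF_Equipment setup = 7
ES_Calibration = 0; EF_Calibration = 9
ES_Sample prep = max(EF_Order reagents=11, EF_Equipment setup=7) = 11; EF_Sample prep = 11+9 = 20
ES_Run assay = max(EF_Order reagents=11, EF_Equipment setup=7) = 11; EF_Run assay = 11+14 = 25
ES_Incubation = max(EF_Order reagents=11, EF_Equipment setup=7) = 11; EF_Incubation = 11+3 = 14
ES_Imaging = 11; EF_Imaging = 11+2 = 13
ES_Data extraction = 7; EF_Data extraction = 7+6 = 13
ES_Statistical analysis = 11; EF_Statistical analysis = 11+6 = 17
ES_Replicate run = max(EF_Calibration=9, EF_Sample prep=20, EF_Run assay=25, EF_Incubation=14, EF_Imaging=13, EF_Data extraction=13, EF_Statistical analysis=17) = 25; EF_Replicate run = 25+11 = 36
Expected project duration μ = 36 days. Critical path: Order reagents → Run assay → Replicate run.

Variance along critical path = 9.000 + 2.778 + 1.778 = 13.556
σ = √13.556 = 3.682 days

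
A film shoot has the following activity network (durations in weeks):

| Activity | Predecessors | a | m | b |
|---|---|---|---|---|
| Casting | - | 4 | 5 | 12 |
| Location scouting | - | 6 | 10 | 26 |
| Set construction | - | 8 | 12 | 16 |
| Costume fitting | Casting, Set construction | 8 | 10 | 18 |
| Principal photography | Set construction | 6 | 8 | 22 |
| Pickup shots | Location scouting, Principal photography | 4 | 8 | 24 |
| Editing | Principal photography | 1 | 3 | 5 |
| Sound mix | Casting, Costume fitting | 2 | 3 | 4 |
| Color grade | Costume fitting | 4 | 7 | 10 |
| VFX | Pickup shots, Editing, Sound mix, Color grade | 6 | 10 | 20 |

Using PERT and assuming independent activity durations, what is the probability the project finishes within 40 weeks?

0.276

te_Casting = (4 + 4·5 + 12)/6 = 36/6 = 6; σ²_Casting = ((12−4)/6)² = 1.778
te_Location scouting = (6 + 4·10 + 26)/6 = 72/6 = 12; σ²_Location scouting = ((26−6)/6)² = 11.111
te_Set construction = (8 + 4·12 + 16)/6 = 72/6 = 12; σ²_Set construction = ((16−8)/6)² = 1.778
te_Costume fitting = (8 + 4·10 + 18)/6 = 66/6 = 11; σ²_Costume fitting = ((18−8)/6)² = 2.778
te_Principal photography = (6 + 4·8 + 22)/6 = 60/6 = 10; σ²_Principal photography = ((22−6)/6)² = 7.111
te_Pickup shots = (4 + 4·8 + 24)/6 = 60/6 = 10; σ²_Pickup shots = ((24−4)/6)² = 11.111
te_Editing = (1 + 4·3 + 5)/6 = 18/6 = 3; σ²_Editing = ((5−1)/6)² = 0.444
te_Sound mix = (2 + 4·3 + 4)/6 = 18/6 = 3; σ²_Sound mix = ((4−2)/6)² = 0.111
te_Color grade = (4 + 4·7 + 10)/6 = 42/6 = 7; σ²_Color grade = ((10−4)/6)² = 1.000
te_VFX = (6 + 4·10 + 20)/6 = 66/6 = 11; σ²_VFX = ((20−6)/6)² = 5.444

Forward pass:
ES_Casting = 0; EF_Casting = 6
ES_Location scouting = 0; EF_Location scouting = 12
ES_Set construction = 0; EF_Set construction = 12
ES_Costume fitting = max(EF_Casting=6, EF_Set construction=12) = 12; EF_Costume fitting = 12+11 = 23
ES_Principal photography = 12; EF_Principal photography = 12+10 = 22
ES_Pickup shots = max(EF_Location scouting=12, EF_Principal photography=22) = 22; EF_Pickup shots = 22+10 = 32
ES_Editing = 22; EF_Editing = 22+3 = 25
ES_Sound mix = max(EF_Casting=6, EF_Costume fitting=23) = 23; EF_Sound mix = 23+3 = 26
ES_Color grade = 23; EF_Color grade = 23+7 = 30
ES_VFX = max(EF_Pickup shots=32, EF_Editing=25, EF_Sound mix=26, EF_Color grade=30) = 32; EF_VFX = 32+11 = 43
Expected project duration μ = 43 weeks. Critical path: Set construction → Principal photography → Pickup shots → VFX.

Variance along critical path = 1.778 + 7.111 + 11.111 + 5.444 = 25.444; σ = √25.444 = 5.044 weeks.
Z = (40 − 43) / 5.044 = -0.595
P(T ≤ 40) = Φ(-0.595) ≈ 0.276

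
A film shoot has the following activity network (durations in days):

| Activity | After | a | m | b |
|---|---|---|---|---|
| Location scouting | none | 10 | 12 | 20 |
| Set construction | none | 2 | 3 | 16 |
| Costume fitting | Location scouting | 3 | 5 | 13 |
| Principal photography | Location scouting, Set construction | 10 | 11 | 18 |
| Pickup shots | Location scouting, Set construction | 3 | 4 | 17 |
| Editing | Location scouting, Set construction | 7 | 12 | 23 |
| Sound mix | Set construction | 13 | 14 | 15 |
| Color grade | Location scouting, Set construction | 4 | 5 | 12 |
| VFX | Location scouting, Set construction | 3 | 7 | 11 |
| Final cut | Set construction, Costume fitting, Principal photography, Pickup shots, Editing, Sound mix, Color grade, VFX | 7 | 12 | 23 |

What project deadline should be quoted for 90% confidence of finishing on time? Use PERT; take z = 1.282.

44.3 days

te_Location scouting = (10 + 4·12 + 20)/6 = 78/6 = 13; σ²_Location scouting = ((20−10)/6)² = 2.778
te_Set construction = (2 + 4·3 + 16)/6 = 30/6 = 5; σ²_Set construction = ((16−2)/6)² = 5.444
te_Costume fitting = (3 + 4·5 + 13)/6 = 36/6 = 6; σ²_Costume fitting = ((13−3)/6)² = 2.778
te_Principal photography = (10 + 4·11 + 18)/6 = 72/6 = 12; σ²_Principal photography = ((18−10)/6)² = 1.778
te_Pickup shots = (3 + 4·4 + 17)/6 = 36/6 = 6; σ²_Pickup shots = ((17−3)/6)² = 5.444
te_Editing = (7 + 4·12 + 23)/6 = 78/6 = 13; σ²_Editing = ((23−7)/6)² = 7.111
te_Sound mix = (13 + 4·14 + 15)/6 = 84/6 = 14; σ²_Sound mix = ((15−13)/6)² = 0.111
te_Color grade = (4 + 4·5 + 12)/6 = 36/6 = 6; σ²_Color grade = ((12−4)/6)² = 1.778
te_VFX = (3 + 4·7 + 11)/6 = 42/6 = 7; σ²_VFX = ((11−3)/6)² = 1.778
te_Final cut = (7 + 4·12 + 23)/6 = 78/6 = 13; σ²_Final cut = ((23−7)/6)² = 7.111

Forward pass:
ES_Location scouting = 0; EF_Location scouting = 13
ES_Set construction = 0; EF_Set construction = 5
ES_Costume fitting = 13; EF_Costume fitting = 13+6 = 19
ES_Principal photography = max(EF_Location scouting=13, EF_Set construction=5) = 13; EF_Principal photography = 13+12 = 25
ES_Pickup shots = max(EF_Location scouting=13, EF_Set construction=5) = 13; EF_Pickup shots = 13+6 = 19
ES_Editing = max(EF_Location scouting=13, EF_Set construction=5) = 13; EF_Editing = 13+13 = 26
ES_Sound mix = 5; EF_Sound mix = 5+14 = 19
ES_Color grade = max(EF_Location scouting=13, EF_Set construction=5) = 13; EF_Color grade = 13+6 = 19
ES_VFX = max(EF_Location scouting=13, EF_Set construction=5) = 13; EF_VFX = 13+7 = 20
ES_Final cut = max(EF_Set construction=5, EF_Costume fitting=19, EF_Principal photography=25, EF_Pickup shots=19, EF_Editing=26, EF_Sound mix=19, EF_Color grade=19, EF_VFX=20) = 26; EF_Final cut = 26+13 = 39
Expected project duration μ = 39 days. Critical path: Location scouting → Editing → Final cut.

Variance along critical path = 2.778 + 7.111 + 7.111 = 17.000; σ = 4.123 days.
D = μ + z·σ = 39 + 1.282·4.123 = 44.3 days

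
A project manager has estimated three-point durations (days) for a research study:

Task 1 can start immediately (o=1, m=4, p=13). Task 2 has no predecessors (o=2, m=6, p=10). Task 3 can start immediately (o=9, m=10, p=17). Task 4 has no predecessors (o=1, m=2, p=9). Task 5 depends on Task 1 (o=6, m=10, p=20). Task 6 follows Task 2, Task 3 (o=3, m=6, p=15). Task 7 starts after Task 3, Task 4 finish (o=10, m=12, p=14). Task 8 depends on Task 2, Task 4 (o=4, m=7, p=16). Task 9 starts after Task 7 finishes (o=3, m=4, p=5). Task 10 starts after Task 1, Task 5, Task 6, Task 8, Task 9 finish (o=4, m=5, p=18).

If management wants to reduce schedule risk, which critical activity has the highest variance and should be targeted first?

Task 10

te_Task 1 = (1 + 4·4 + 13)/6 = 30/6 = 5; σ²_Task 1 = ((13−1)/6)² = 4.000
te_Task 2 = (2 + 4·6 + 10)/6 = 36/6 = 6; σ²_Task 2 = ((10−2)/6)² = 1.778
te_Task 3 = (9 + 4·10 + 17)/6 = 66/6 = 11; σ²_Task 3 = ((17−9)/6)² = 1.778
te_Task 4 = (1 + 4·2 + 9)/6 = 18/6 = 3; σ²_Task 4 = ((9−1)/6)² = 1.778
te_Task 5 = (6 + 4·10 + 20)/6 = 66/6 = 11; σ²_Task 5 = ((20−6)/6)² = 5.444
te_Task 6 = (3 + 4·6 + 15)/6 = 42/6 = 7; σ²_Task 6 = ((15−3)/6)² = 4.000
te_Task 7 = (10 + 4·12 + 14)/6 = 72/6 = 12; σ²_Task 7 = ((14−10)/6)² = 0.444
te_Task 8 = (4 + 4·7 + 16)/6 = 48/6 = 8; σ²_Task 8 = ((16−4)/6)² = 4.000
te_Task 9 = (3 + 4·4 + 5)/6 = 24/6 = 4; σ²_Task 9 = ((5−3)/6)² = 0.111
te_Task 10 = (4 + 4·5 + 18)/6 = 42/6 = 7; σ²_Task 10 = ((18−4)/6)² = 5.444

Forward pass:
ES_Task 1 = 0; EF_Task 1 = 5
ES_Task 2 = 0; EF_Task 2 = 6
ES_Task 3 = 0; EF_Task 3 = 11
ES_Task 4 = 0; EF_Task 4 = 3
ES_Task 5 = 5; EF_Task 5 = 5+11 = 16
ES_Task 6 = max(EF_Task 2=6, EF_Task 3=11) = 11; EF_Task 6 = 11+7 = 18
ES_Task 7 = max(EF_Task 3=11, EF_Task 4=3) = 11; EF_Task 7 = 11+12 = 23
ES_Task 8 = max(EF_Task 2=6, EF_Task 4=3) = 6; EF_Task 8 = 6+8 = 14
ES_Task 9 = 23; EF_Task 9 = 23+4 = 27
ES_Task 10 = max(EF_Task 1=5, EF_Task 5=16, EF_Task 6=18, EF_Task 8=14, EF_Task 9=27) = 27; EF_Task 10 = 27+7 = 34
Expected project duration μ = 34 days. Critical path: Task 3 → Task 7 → Task 9 → Task 10.

Variances on critical path: σ²_Task 3=1.778, σ²_Task 7=0.444, σ²_Task 9=0.111, σ²_Task 10=5.444.
Largest is σ²_Task 10 = 5.444.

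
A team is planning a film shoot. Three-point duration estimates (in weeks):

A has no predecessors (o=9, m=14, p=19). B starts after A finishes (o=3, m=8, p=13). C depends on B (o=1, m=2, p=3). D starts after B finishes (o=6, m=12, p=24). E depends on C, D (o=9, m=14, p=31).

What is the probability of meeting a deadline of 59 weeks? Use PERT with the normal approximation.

0.935

te_A = (9 + 4·14 + 19)/6 = 84/6 = 14; σ²_A = ((19−9)/6)² = 2.778
te_B = (3 + 4·8 + 13)/6 = 48/6 = 8; σ²_B = ((13−3)/6)² = 2.778
te_C = (1 + 4·2 + 3)/6 = 12/6 = 2; σ²_C = ((3−1)/6)² = 0.111
te_D = (6 + 4·12 + 24)/6 = 78/6 = 13; σ²_D = ((24−6)/6)² = 9.000
te_E = (9 + 4·14 + 31)/6 = 96/6 = 16; σ²_E = ((31−9)/6)² = 13.444

Forward pass:
ES_A = 0; EF_A = 14
ES_B = 14; EF_B = 14+8 = 22
ES_C = 22; EF_C = 22+2 = 24
ES_D = 22; EF_D = 22+13 = 35
ES_E = max(EF_C=24, EF_D=35) = 35; EF_E = 35+16 = 51
Expected project duration μ = 51 weeks. Critical path: A → B → D → E.

Variance along critical path = 2.778 + 2.778 + 9.000 + 13.444 = 28.000; σ = √28.000 = 5.292 weeks.
Z = (59 − 51) / 5.292 = 1.512
P(T ≤ 59) = Φ(1.512) ≈ 0.935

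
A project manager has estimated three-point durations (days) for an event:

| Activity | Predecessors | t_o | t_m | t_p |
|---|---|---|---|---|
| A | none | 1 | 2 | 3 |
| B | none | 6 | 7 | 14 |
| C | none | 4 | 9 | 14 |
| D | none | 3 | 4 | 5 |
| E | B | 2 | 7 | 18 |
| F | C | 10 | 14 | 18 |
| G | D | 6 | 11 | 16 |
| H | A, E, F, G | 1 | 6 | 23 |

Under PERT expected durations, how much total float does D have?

te_A = (1 + 4·2 + 3)/6 = 12/6 = 2
te_B = (6 + 4·7 + 14)/6 = 48/6 = 8
te_C = (4 + 4·9 + 14)/6 = 54/6 = 9
te_D = (3 + 4·4 + 5)/6 = 24/6 = 4
te_E = (2 + 4·7 + 18)/6 = 48/6 = 8
te_F = (10 + 4·14 + 18)/6 = 84/6 = 14
te_G = (6 + 4·11 + 16)/6 = 66/6 = 11
te_H = (1 + 4·6 + 23)/6 = 48/6 = 8

Forward pass:
ES_A = 0; EF_A = 2
ES_B = 0; EF_B = 8
ES_C = 0; EF_C = 9
ES_D = 0; EF_D = 4
ES_E = 8; EF_E = 8+8 = 16
ES_F = 9; EF_F = 9+14 = 23
ES_G = 4; EF_G = 4+11 = 15
ES_H = max(EF_A=2, EF_E=16, EF_F=23, EF_G=15) = 23; EF_H = 23+8 = 31
Expected project duration μ = 31 days. Critical path: C → F → H.

Backward pass:
LF_H = 31; LS_H = 31−8 = 23
LF_G = LS_H = 23; LS_G = 23−11 = 12
LF_F = LS_H = 23; LS_F = 23−14 = 9
LF_E = LS_H = 23; LS_E = 23−8 = 15
LF_D = LS_G = 12; LS_D = 12−4 = 8
LF_C = LS_F = 9; LS_C = 9−9 = 0
LF_B = LS_E = 15; LS_B = 15−8 = 7
LF_A = LS_H = 23; LS_A = 23−2 = 21
Slack_D = LS_D − ES_D = 8 − 0 = 8

8 days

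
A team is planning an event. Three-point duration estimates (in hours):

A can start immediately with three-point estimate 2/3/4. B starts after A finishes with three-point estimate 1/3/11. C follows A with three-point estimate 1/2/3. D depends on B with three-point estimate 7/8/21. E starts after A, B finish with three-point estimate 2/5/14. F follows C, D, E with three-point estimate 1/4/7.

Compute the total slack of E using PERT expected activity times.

4 hours

te_A = (2 + 4·3 + 4)/6 = 18/6 = 3
te_B = (1 + 4·3 + 11)/6 = 24/6 = 4
te_C = (1 + 4·2 + 3)/6 = 12/6 = 2
te_D = (7 + 4·8 + 21)/6 = 60/6 = 10
te_E = (2 + 4·5 + 14)/6 = 36/6 = 6
te_F = (1 + 4·4 + 7)/6 = 24/6 = 4

Forward pass:
ES_A = 0; EF_A = 3
ES_B = 3; EF_B = 3+4 = 7
ES_C = 3; EF_C = 3+2 = 5
ES_D = 7; EF_D = 7+10 = 17
ES_E = max(EF_A=3, EF_B=7) = 7; EF_E = 7+6 = 13
ES_F = max(EF_C=5, EF_D=17, EF_E=13) = 17; EF_F = 17+4 = 21
Expected project duration μ = 21 hours. Critical path: A → B → D → F.

Backward pass:
LF_F = 21; LS_F = 21−4 = 17
LF_E = LS_F = 17; LS_E = 17−6 = 11
LF_D = LS_F = 17; LS_D = 17−10 = 7
LF_C = LS_F = 17; LS_C = 17−2 = 15
LF_B = min(LS_D=7, LS_E=11) = 7; LS_B = 7−4 = 3
LF_A = min(LS_B=3, LS_C=15, LS_E=11) = 3; LS_A = 3−3 = 0
Slack_E = LS_E − ES_E = 11 − 7 = 4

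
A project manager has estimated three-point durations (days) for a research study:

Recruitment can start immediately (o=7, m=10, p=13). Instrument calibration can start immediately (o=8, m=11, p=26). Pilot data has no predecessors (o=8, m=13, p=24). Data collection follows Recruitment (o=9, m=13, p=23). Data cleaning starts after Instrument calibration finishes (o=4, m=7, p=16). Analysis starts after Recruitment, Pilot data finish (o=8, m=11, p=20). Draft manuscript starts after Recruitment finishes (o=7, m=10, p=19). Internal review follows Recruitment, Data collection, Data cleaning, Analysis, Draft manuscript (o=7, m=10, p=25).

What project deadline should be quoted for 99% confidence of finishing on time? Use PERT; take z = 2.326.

48.4 days

te_Recruitment = (7 + 4·10 + 13)/6 = 60/6 = 10; σ²_Recruitment = ((13−7)/6)² = 1.000
te_Instrument calibration = (8 + 4·11 + 26)/6 = 78/6 = 13; σ²_Instrument calibration = ((26−8)/6)² = 9.000
te_Pilot data = (8 + 4·13 + 24)/6 = 84/6 = 14; σ²_Pilot data = ((24−8)/6)² = 7.111
te_Data collection = (9 + 4·13 + 23)/6 = 84/6 = 14; σ²_Data collection = ((23−9)/6)² = 5.444
te_Data cleaning = (4 + 4·7 + 16)/6 = 48/6 = 8; σ²_Data cleaning = ((16−4)/6)² = 4.000
te_Analysis = (8 + 4·11 + 20)/6 = 72/6 = 12; σ²_Analysis = ((20−8)/6)² = 4.000
te_Draft manuscript = (7 + 4·10 + 19)/6 = 66/6 = 11; σ²_Draft manuscript = ((19−7)/6)² = 4.000
te_Internal review = (7 + 4·10 + 25)/6 = 72/6 = 12; σ²_Internal review = ((25−7)/6)² = 9.000

Forward pass:
ES_Recruitment = 0; EF_Recruitment = 10
ES_Instrument calibration = 0; EF_Instrument calibration = 13
ES_Pilot data = 0; EF_Pilot data = 14
ES_Data collection = 10; EF_Data collection = 10+14 = 24
ES_Data cleaning = 13; EF_Data cleaning = 13+8 = 21
ES_Analysis = max(EF_Recruitment=10, EF_Pilot data=14) = 14; EF_Analysis = 14+12 = 26
ES_Draft manuscript = 10; EF_Draft manuscript = 10+11 = 21
ES_Internal review = max(EF_Recruitment=10, EF_Data collection=24, EF_Data cleaning=21, EF_Analysis=26, EF_Draft manuscript=21) = 26; EF_Internal review = 26+12 = 38
Expected project duration μ = 38 days. Critical path: Pilot data → Analysis → Internal review.

Variance along critical path = 7.111 + 4.000 + 9.000 = 20.111; σ = 4.485 days.
D = μ + z·σ = 38 + 2.326·4.485 = 48.4 days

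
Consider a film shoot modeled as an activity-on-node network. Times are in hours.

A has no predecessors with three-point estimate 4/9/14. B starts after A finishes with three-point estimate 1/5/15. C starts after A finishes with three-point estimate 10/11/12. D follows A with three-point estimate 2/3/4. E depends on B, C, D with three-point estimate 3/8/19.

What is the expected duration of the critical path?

29 hours

te_A = (4 + 4·9 + 14)/6 = 54/6 = 9
te_B = (1 + 4·5 + 15)/6 = 36/6 = 6
te_C = (10 + 4·11 + 12)/6 = 66/6 = 11
te_D = (2 + 4·3 + 4)/6 = 18/6 = 3
te_E = (3 + 4·8 + 19)/6 = 54/6 = 9

Forward pass:
ES_A = 0; EF_A = 9
ES_B = 9; EF_B = 9+6 = 15
ES_C = 9; EF_C = 9+11 = 20
ES_D = 9; EF_D = 9+3 = 12
ES_E = max(EF_B=15, EF_C=20, EF_D=12) = 20; EF_E = 20+9 = 29
Expected project duration μ = 29 hours. Critical path: A → C → E.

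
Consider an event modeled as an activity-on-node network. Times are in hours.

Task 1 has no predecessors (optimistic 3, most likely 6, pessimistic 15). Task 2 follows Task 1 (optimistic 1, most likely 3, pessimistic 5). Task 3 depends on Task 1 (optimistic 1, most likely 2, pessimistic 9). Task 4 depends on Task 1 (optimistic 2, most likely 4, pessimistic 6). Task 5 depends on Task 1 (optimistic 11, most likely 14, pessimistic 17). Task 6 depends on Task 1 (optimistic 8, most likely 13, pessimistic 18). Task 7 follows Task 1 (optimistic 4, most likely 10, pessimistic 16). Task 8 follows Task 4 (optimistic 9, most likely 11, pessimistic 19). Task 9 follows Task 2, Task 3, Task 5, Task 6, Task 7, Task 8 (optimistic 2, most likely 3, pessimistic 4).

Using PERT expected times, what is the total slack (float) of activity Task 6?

3 hours

te_Task 1 = (3 + 4·6 + 15)/6 = 42/6 = 7
te_Task 2 = (1 + 4·3 + 5)/6 = 18/6 = 3
te_Task 3 = (1 + 4·2 + 9)/6 = 18/6 = 3
te_Task 4 = (2 + 4·4 + 6)/6 = 24/6 = 4
te_Task 5 = (11 + 4·14 + 17)/6 = 84/6 = 14
te_Task 6 = (8 + 4·13 + 18)/6 = 78/6 = 13
te_Task 7 = (4 + 4·10 + 16)/6 = 60/6 = 10
te_Task 8 = (9 + 4·11 + 19)/6 = 72/6 = 12
te_Task 9 = (2 + 4·3 + 4)/6 = 18/6 = 3

Forward pass:
ES_Task 1 = 0; EF_Task 1 = 7
ES_Task 2 = 7; EF_Task 2 = 7+3 = 10
ES_Task 3 = 7; EF_Task 3 = 7+3 = 10
ES_Task 4 = 7; EF_Task 4 = 7+4 = 11
ES_Task 5 = 7; EF_Task 5 = 7+14 = 21
ES_Task 6 = 7; EF_Task 6 = 7+13 = 20
ES_Task 7 = 7; EF_Task 7 = 7+10 = 17
ES_Task 8 = 11; EF_Task 8 = 11+12 = 23
ES_Task 9 = max(EF_Task 2=10, EF_Task 3=10, EF_Task 5=21, EF_Task 6=20, EF_Task 7=17, EF_Task 8=23) = 23; EF_Task 9 = 23+3 = 26
Expected project duration μ = 26 hours. Critical path: Task 1 → Task 4 → Task 8 → Task 9.

Backward pass:
LF_Task 9 = 26; LS_Task 9 = 26−3 = 23
LF_Task 8 = LS_Task 9 = 23; LS_Task 8 = 23−12 = 11
LF_Task 7 = LS_Task 9 = 23; LS_Task 7 = 23−10 = 13
LF_Task 6 = LS_Task 9 = 23; LS_Task 6 = 23−13 = 10
LF_Task 5 = LS_Task 9 = 23; LS_Task 5 = 23−14 = 9
LF_Task 4 = LS_Task 8 = 11; LS_Task 4 = 11−4 = 7
LF_Task 3 = LS_Task 9 = 23; LS_Task 3 = 23−3 = 20
LF_Task 2 = LS_Task 9 = 23; LS_Task 2 = 23−3 = 20
LF_Task 1 = min(LS_Task 2=20, LS_Task 3=20, LS_Task 4=7, LS_Task 5=9, LS_Task 6=10, LS_Task 7=13) = 7; LS_Task 1 = 7−7 = 0
Slack_Task 6 = LS_Task 6 − ES_Task 6 = 10 − 7 = 3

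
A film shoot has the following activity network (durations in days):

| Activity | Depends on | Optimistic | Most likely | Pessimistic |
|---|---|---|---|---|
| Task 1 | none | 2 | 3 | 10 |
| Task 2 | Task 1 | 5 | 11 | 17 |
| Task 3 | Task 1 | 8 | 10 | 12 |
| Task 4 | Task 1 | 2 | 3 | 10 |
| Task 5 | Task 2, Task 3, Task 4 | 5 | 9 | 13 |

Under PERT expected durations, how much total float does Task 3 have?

te_Task 1 = (2 + 4·3 + 10)/6 = 24/6 = 4
te_Task 2 = (5 + 4·11 + 17)/6 = 66/6 = 11
te_Task 3 = (8 + 4·10 + 12)/6 = 60/6 = 10
te_Task 4 = (2 + 4·3 + 10)/6 = 24/6 = 4
te_Task 5 = (5 + 4·9 + 13)/6 = 54/6 = 9

Forward pass:
ES_Task 1 = 0; EF_Task 1 = 4
ES_Task 2 = 4; EF_Task 2 = 4+11 = 15
ES_Task 3 = 4; EF_Task 3 = 4+10 = 14
ES_Task 4 = 4; EF_Task 4 = 4+4 = 8
ES_Task 5 = max(EF_Task 2=15, EF_Task 3=14, EF_Task 4=8) = 15; EF_Task 5 = 15+9 = 24
Expected project duration μ = 24 days. Critical path: Task 1 → Task 2 → Task 5.

Backward pass:
LF_Task 5 = 24; LS_Task 5 = 24−9 = 15
LF_Task 4 = LS_Task 5 = 15; LS_Task 4 = 15−4 = 11
LF_Task 3 = LS_Task 5 = 15; LS_Task 3 = 15−10 = 5
LF_Task 2 = LS_Task 5 = 15; LS_Task 2 = 15−11 = 4
LF_Task 1 = min(LS_Task 2=4, LS_Task 3=5, LS_Task 4=11) = 4; LS_Task 1 = 4−4 = 0
Slack_Task 3 = LS_Task 3 − ES_Task 3 = 5 − 4 = 1

1 days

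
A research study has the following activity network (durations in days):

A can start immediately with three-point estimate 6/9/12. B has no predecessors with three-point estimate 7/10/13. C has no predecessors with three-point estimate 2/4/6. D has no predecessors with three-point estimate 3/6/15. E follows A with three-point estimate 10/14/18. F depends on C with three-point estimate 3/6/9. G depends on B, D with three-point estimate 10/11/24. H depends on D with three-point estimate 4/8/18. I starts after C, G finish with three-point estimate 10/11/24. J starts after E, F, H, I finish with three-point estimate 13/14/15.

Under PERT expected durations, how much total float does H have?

te_A = (6 + 4·9 + 12)/6 = 54/6 = 9
te_B = (7 + 4·10 + 13)/6 = 60/6 = 10
te_C = (2 + 4·4 + 6)/6 = 24/6 = 4
te_D = (3 + 4·6 + 15)/6 = 42/6 = 7
te_E = (10 + 4·14 + 18)/6 = 84/6 = 14
te_F = (3 + 4·6 + 9)/6 = 36/6 = 6
te_G = (10 + 4·11 + 24)/6 = 78/6 = 13
te_H = (4 + 4·8 + 18)/6 = 54/6 = 9
te_I = (10 + 4·11 + 24)/6 = 78/6 = 13
te_J = (13 + 4·14 + 15)/6 = 84/6 = 14

Forward pass:
ES_A = 0; EF_A = 9
ES_B = 0; EF_B = 10
ES_C = 0; EF_C = 4
ES_D = 0; EF_D = 7
ES_E = 9; EF_E = 9+14 = 23
ES_F = 4; EF_F = 4+6 = 10
ES_G = max(EF_B=10, EF_D=7) = 10; EF_G = 10+13 = 23
ES_H = 7; EF_H = 7+9 = 16
ES_I = max(EF_C=4, EF_G=23) = 23; EF_I = 23+13 = 36
ES_J = max(EF_E=23, EF_F=10, EF_H=16, EF_I=36) = 36; EF_J = 36+14 = 50
Expected project duration μ = 50 days. Critical path: B → G → I → J.

Backward pass:
LF_J = 50; LS_J = 50−14 = 36
LF_I = LS_J = 36; LS_I = 36−13 = 23
LF_H = LS_J = 36; LS_H = 36−9 = 27
LF_G = LS_I = 23; LS_G = 23−13 = 10
LF_F = LS_J = 36; LS_F = 36−6 = 30
LF_E = LS_J = 36; LS_E = 36−14 = 22
LF_D = min(LS_G=10, LS_H=27) = 10; LS_D = 10−7 = 3
LF_C = min(LS_F=30, LS_I=23) = 23; LS_C = 23−4 = 19
LF_B = LS_G = 10; LS_B = 10−10 = 0
LF_A = LS_E = 22; LS_A = 22−9 = 13
Slack_H = LS_H − ES_H = 27 − 7 = 20

20 days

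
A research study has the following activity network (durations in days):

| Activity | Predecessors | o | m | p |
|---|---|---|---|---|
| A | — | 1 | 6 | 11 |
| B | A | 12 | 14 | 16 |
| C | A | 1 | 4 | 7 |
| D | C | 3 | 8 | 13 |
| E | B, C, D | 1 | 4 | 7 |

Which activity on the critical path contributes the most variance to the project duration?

A

te_A = (1 + 4·6 + 11)/6 = 36/6 = 6; σ²_A = ((11−1)/6)² = 2.778
te_B = (12 + 4·14 + 16)/6 = 84/6 = 14; σ²_B = ((16−12)/6)² = 0.444
te_C = (1 + 4·4 + 7)/6 = 24/6 = 4; σ²_C = ((7−1)/6)² = 1.000
te_D = (3 + 4·8 + 13)/6 = 48/6 = 8; σ²_D = ((13−3)/6)² = 2.778
te_E = (1 + 4·4 + 7)/6 = 24/6 = 4; σ²_E = ((7−1)/6)² = 1.000

Forward pass:
ES_A = 0; EF_A = 6
ES_B = 6; EF_B = 6+14 = 20
ES_C = 6; EF_C = 6+4 = 10
ES_D = 10; EF_D = 10+8 = 18
ES_E = max(EF_B=20, EF_C=10, EF_D=18) = 20; EF_E = 20+4 = 24
Expected project duration μ = 24 days. Critical path: A → B → E.

Variances on critical path: σ²_A=2.778, σ²_B=0.444, σ²_E=1.000.
Largest is σ²_A = 2.778.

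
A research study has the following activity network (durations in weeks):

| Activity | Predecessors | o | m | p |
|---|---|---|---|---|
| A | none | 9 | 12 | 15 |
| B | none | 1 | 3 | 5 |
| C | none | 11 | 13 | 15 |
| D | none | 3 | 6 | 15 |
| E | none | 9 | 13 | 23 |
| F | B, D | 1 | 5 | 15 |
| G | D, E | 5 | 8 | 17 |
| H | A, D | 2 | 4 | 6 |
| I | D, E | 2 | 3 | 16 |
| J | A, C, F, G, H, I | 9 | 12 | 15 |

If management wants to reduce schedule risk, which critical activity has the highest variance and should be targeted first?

E

te_A = (9 + 4·12 + 15)/6 = 72/6 = 12; σ²_A = ((15−9)/6)² = 1.000
te_B = (1 + 4·3 + 5)/6 = 18/6 = 3; σ²_B = ((5−1)/6)² = 0.444
te_C = (11 + 4·13 + 15)/6 = 78/6 = 13; σ²_C = ((15−11)/6)² = 0.444
te_D = (3 + 4·6 + 15)/6 = 42/6 = 7; σ²_D = ((15−3)/6)² = 4.000
te_E = (9 + 4·13 + 23)/6 = 84/6 = 14; σ²_E = ((23−9)/6)² = 5.444
te_F = (1 + 4·5 + 15)/6 = 36/6 = 6; σ²_F = ((15−1)/6)² = 5.444
te_G = (5 + 4·8 + 17)/6 = 54/6 = 9; σ²_G = ((17−5)/6)² = 4.000
te_H = (2 + 4·4 + 6)/6 = 24/6 = 4; σ²_H = ((6−2)/6)² = 0.444
te_I = (2 + 4·3 + 16)/6 = 30/6 = 5; σ²_I = ((16−2)/6)² = 5.444
te_J = (9 + 4·12 + 15)/6 = 72/6 = 12; σ²_J = ((15−9)/6)² = 1.000

Forward pass:
ES_A = 0; EF_A = 12
ES_B = 0; EF_B = 3
ES_C = 0; EF_C = 13
ES_D = 0; EF_D = 7
ES_E = 0; EF_E = 14
ES_F = max(EF_B=3, EF_D=7) = 7; EF_F = 7+6 = 13
ES_G = max(EF_D=7, EF_E=14) = 14; EF_G = 14+9 = 23
ES_H = max(EF_A=12, EF_D=7) = 12; EF_H = 12+4 = 16
ES_I = max(EF_D=7, EF_E=14) = 14; EF_I = 14+5 = 19
ES_J = max(EF_A=12, EF_C=13, EF_F=13, EF_G=23, EF_H=16, EF_I=19) = 23; EF_J = 23+12 = 35
Expected project duration μ = 35 weeks. Critical path: E → G → J.

Variances on critical path: σ²_E=5.444, σ²_G=4.000, σ²_J=1.000.
Largest is σ²_E = 5.444.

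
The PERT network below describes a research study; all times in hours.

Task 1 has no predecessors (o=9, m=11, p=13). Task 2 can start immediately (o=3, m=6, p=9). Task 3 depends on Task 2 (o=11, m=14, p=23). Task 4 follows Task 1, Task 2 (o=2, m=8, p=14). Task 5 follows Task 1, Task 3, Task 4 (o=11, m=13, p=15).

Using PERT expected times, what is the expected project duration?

te_Task 1 = (9 + 4·11 + 13)/6 = 66/6 = 11
te_Task 2 = (3 + 4·6 + 9)/6 = 36/6 = 6
te_Task 3 = (11 + 4·14 + 23)/6 = 90/6 = 15
te_Task 4 = (2 + 4·8 + 14)/6 = 48/6 = 8
te_Task 5 = (11 + 4·13 + 15)/6 = 78/6 = 13

Forward pass:
ES_Task 1 = 0; EF_Task 1 = 11
ES_Task 2 = 0; EF_Task 2 = 6
ES_Task 3 = 6; EF_Task 3 = 6+15 = 21
ES_Task 4 = max(EF_Task 1=11, EF_Task 2=6) = 11; EF_Task 4 = 11+8 = 19
ES_Task 5 = max(EF_Task 1=11, EF_Task 3=21, EF_Task 4=19) = 21; EF_Task 5 = 21+13 = 34
Expected project duration μ = 34 hours. Critical path: Task 2 → Task 3 → Task 5.

34 hours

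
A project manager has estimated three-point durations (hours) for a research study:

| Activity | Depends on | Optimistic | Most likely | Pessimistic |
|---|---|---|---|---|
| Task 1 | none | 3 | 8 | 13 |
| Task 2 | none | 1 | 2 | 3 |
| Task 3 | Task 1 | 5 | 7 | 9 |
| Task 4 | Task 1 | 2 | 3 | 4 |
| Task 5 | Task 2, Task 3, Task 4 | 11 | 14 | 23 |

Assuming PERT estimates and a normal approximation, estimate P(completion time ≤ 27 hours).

te_Task 1 = (3 + 4·8 + 13)/6 = 48/6 = 8; σ²_Task 1 = ((13−3)/6)² = 2.778
te_Task 2 = (1 + 4·2 + 3)/6 = 12/6 = 2; σ²_Task 2 = ((3−1)/6)² = 0.111
te_Task 3 = (5 + 4·7 + 9)/6 = 42/6 = 7; σ²_Task 3 = ((9−5)/6)² = 0.444
te_Task 4 = (2 + 4·3 + 4)/6 = 18/6 = 3; σ²_Task 4 = ((4−2)/6)² = 0.111
te_Task 5 = (11 + 4·14 + 23)/6 = 90/6 = 15; σ²_Task 5 = ((23−11)/6)² = 4.000

Forward pass:
ES_Task 1 = 0; EF_Task 1 = 8
ES_Task 2 = 0; EF_Task 2 = 2
ES_Task 3 = 8; EF_Task 3 = 8+7 = 15
ES_Task 4 = 8; EF_Task 4 = 8+3 = 11
ES_Task 5 = max(EF_Task 2=2, EF_Task 3=15, EF_Task 4=11) = 15; EF_Task 5 = 15+15 = 30
Expected project duration μ = 30 hours. Critical path: Task 1 → Task 3 → Task 5.

Variance along critical path = 2.778 + 0.444 + 4.000 = 7.222; σ = √7.222 = 2.687 hours.
Z = (27 − 30) / 2.687 = -1.116
P(T ≤ 27) = Φ(-1.116) ≈ 0.132

0.132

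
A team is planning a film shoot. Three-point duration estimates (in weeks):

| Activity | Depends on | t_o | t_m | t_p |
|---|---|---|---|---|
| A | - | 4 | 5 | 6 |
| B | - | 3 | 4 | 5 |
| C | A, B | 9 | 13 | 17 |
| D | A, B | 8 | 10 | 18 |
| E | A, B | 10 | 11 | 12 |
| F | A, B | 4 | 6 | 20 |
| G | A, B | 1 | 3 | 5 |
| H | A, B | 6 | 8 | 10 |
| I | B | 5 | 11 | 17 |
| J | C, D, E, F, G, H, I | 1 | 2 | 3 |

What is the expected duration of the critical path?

20 weeks

te_A = (4 + 4·5 + 6)/6 = 30/6 = 5
te_B = (3 + 4·4 + 5)/6 = 24/6 = 4
te_C = (9 + 4·13 + 17)/6 = 78/6 = 13
te_D = (8 + 4·10 + 18)/6 = 66/6 = 11
te_E = (10 + 4·11 + 12)/6 = 66/6 = 11
te_F = (4 + 4·6 + 20)/6 = 48/6 = 8
te_G = (1 + 4·3 + 5)/6 = 18/6 = 3
te_H = (6 + 4·8 + 10)/6 = 48/6 = 8
te_I = (5 + 4·11 + 17)/6 = 66/6 = 11
te_J = (1 + 4·2 + 3)/6 = 12/6 = 2

Forward pass:
ES_A = 0; EF_A = 5
ES_B = 0; EF_B = 4
ES_C = max(EF_A=5, EF_B=4) = 5; EF_C = 5+13 = 18
ES_D = max(EF_A=5, EF_B=4) = 5; EF_D = 5+11 = 16
ES_E = max(EF_A=5, EF_B=4) = 5; EF_E = 5+11 = 16
ES_F = max(EF_A=5, EF_B=4) = 5; EF_F = 5+8 = 13
ES_G = max(EF_A=5, EF_B=4) = 5; EF_G = 5+3 = 8
ES_H = max(EF_A=5, EF_B=4) = 5; EF_H = 5+8 = 13
ES_I = 4; EF_I = 4+11 = 15
ES_J = max(EF_C=18, EF_D=16, EF_E=16, EF_F=13, EF_G=8, EF_H=13, EF_I=15) = 18; EF_J = 18+2 = 20
Expected project duration μ = 20 weeks. Critical path: A → C → J.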